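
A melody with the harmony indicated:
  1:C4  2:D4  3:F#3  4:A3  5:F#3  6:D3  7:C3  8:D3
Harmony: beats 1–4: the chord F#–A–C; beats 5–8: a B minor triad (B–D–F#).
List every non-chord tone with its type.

D4 (beat 2) — escape tone; C3 (beat 7) — neighbor tone.

The harmony at that moment is F# diminished triad (F#, A, C); D4 is not a chord tone.
It is approached by step up from C4 and left by leap down to F#3.
Step in, leap out — an escape tone.
The harmony at that moment is B minor triad (B, D, F#); C3 is not a chord tone.
It is approached by step down from D3 and left by step up to D3.
Step away and step back to the same note — a neighbor tone (lower neighbor).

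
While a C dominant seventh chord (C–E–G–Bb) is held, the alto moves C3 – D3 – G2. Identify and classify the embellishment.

The harmony at that moment is C dominant seventh chord (C, E, G, Bb); D3 is not a chord tone.
It is approached by step up from C3 and left by leap down to G2.
Step in, leap out — an escape tone.

D3 is an escape tone.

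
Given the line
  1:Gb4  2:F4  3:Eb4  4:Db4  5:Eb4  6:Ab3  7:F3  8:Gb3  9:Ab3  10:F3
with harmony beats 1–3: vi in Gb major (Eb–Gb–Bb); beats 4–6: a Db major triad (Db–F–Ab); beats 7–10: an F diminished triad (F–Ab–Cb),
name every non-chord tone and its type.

F4 (beat 2) — passing tone; Eb4 (beat 5) — escape tone; Gb3 (beat 8) — passing tone.

The harmony at that moment is Eb minor triad (Eb, Gb, Bb); F4 is not a chord tone.
It is approached by step down from Gb4 and left by step down to Eb4.
Step in, step out in the same direction — a passing tone.
The harmony at that moment is Db major triad (Db, F, Ab); Eb4 is not a chord tone.
It is approached by step up from Db4 and left by leap down to Ab3.
Step in, leap out — an escape tone.
The harmony at that moment is F diminished triad (F, Ab, Cb); Gb3 is not a chord tone.
It is approached by step up from F3 and left by step up to Ab3.
Step in, step out in the same direction — a passing tone.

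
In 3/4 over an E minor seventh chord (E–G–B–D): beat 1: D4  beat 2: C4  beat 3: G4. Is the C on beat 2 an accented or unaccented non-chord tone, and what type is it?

The harmony at that moment is E minor seventh chord (E, G, B, D); C4 is not a chord tone.
It is approached by step down from D4 and left by leap up to G4.
Step in, leap out — an escape tone.
It falls on a weak beat, so it is unaccented.

Unaccented escape tone.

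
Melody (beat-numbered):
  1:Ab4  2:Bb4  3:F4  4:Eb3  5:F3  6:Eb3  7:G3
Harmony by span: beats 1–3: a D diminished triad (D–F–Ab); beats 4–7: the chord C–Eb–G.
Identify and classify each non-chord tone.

Bb4 (beat 2) — escape tone; F3 (beat 5) — neighbor tone.

The harmony at that moment is D diminished triad (D, F, Ab); Bb4 is not a chord tone.
It is approached by step up from Ab4 and left by leap down to F4.
Step in, leap out — an escape tone.
The harmony at that moment is C minor triad (C, Eb, G); F3 is not a chord tone.
It is approached by step up from Eb3 and left by step down to Eb3.
Step away and step back to the same note — a neighbor tone (upper neighbor).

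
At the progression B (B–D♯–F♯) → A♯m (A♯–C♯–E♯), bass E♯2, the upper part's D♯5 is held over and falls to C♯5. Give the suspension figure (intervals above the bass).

7–6 suspension.

At the second chord the bass is E♯2. The suspended D♯5 lies a seventh above the bass; after resolving down by step to C♯5, the interval above the bass becomes a sixth.
Suspension figures are named by those two intervals: 7–6.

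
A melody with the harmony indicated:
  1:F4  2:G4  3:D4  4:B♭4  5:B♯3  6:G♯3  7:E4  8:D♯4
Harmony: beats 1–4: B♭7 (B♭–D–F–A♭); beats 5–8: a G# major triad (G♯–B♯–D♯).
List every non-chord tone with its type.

G4 (beat 2) — escape tone; E4 (beat 7) — appoggiatura.

The harmony at that moment is B♭ dominant seventh chord (B♭, D, F, A♭); G4 is not a chord tone.
It is approached by step up from F4 and left by leap down to D4.
Step in, leap out — an escape tone.
The harmony at that moment is G♯ major triad (G♯, B♯, D♯); E4 is not a chord tone.
It is approached by leap up from G♯3 and left by step down to D♯4.
Leap in, step out — an appoggiatura.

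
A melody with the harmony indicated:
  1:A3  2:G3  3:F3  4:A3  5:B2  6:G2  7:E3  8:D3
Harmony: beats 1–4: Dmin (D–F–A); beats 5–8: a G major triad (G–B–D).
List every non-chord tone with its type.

The harmony at that moment is D minor triad (D, F, A); G3 is not a chord tone.
It is approached by step down from A3 and left by step down to F3.
Step in, step out in the same direction — a passing tone.
The harmony at that moment is G major triad (G, B, D); E3 is not a chord tone.
It is approached by leap up from G2 and left by step down to D3.
Leap in, step out — an appoggiatura.

G3 (beat 2) — passing tone; E3 (beat 7) — appoggiatura.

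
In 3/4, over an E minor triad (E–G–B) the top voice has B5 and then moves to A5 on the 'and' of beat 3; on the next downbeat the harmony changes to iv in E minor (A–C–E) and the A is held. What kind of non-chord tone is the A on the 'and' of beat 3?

The harmony at that moment is E minor triad (E, G, B); A5 is not a chord tone.
It is approached by step down from B5 and then sustained as the same pitch into the next harmony.
Arriving early and becoming a chord tone when the harmony changes — an anticipation.

Anticipation.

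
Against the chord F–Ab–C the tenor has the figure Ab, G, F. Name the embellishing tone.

G is a passing tone.

The harmony at that moment is F minor triad (F, Ab, C); G is not a chord tone.
It is approached by step down from Ab and left by step down to F.
Step in, step out in the same direction — a passing tone.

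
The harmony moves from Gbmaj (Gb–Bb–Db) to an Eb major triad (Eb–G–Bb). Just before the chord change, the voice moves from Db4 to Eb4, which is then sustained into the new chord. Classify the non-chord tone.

The harmony at that moment is Gb major triad (Gb, Bb, Db); Eb4 is not a chord tone.
It is approached by step up from Db4 and then sustained as the same pitch into the next harmony.
Arriving early and becoming a chord tone when the harmony changes — an anticipation.

Eb4 is an anticipation.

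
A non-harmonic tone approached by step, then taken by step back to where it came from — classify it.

Neighbor tone.

Approach: by step. Departure: by step in the opposite direction, back to the starting pitch.
Stepwise on both sides but reversing to return to the same chord tone — a neighbor tone. (Had it continued onward in the same direction it would be a passing tone instead.)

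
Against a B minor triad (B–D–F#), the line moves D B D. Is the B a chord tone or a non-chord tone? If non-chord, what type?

B minor triad contains B, D, F#; B is the root, so it is a chord tone.

Chord tone (the root of B minor triad).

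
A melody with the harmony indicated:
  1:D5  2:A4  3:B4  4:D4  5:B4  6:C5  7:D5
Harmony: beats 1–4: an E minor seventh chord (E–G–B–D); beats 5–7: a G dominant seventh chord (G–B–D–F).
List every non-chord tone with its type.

A4 (beat 2) — appoggiatura; C5 (beat 6) — passing tone.

The harmony at that moment is E minor seventh chord (E, G, B, D); A4 is not a chord tone.
It is approached by leap down from D5 and left by step up to B4.
Leap in, step out — an appoggiatura.
The harmony at that moment is G dominant seventh chord (G, B, D, F); C5 is not a chord tone.
It is approached by step up from B4 and left by step up to D5.
Step in, step out in the same direction — a passing tone.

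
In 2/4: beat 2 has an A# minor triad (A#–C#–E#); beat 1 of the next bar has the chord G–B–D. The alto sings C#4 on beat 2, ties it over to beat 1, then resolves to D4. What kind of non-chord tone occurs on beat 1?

Retardation.

The harmony at that moment is G major triad (G, B, D); C#4 is not a chord tone.
It is held over (the same pitch as the preceding C#4) and left by step up to D4.
Held over from the previous chord and resolving up by step — a retardation.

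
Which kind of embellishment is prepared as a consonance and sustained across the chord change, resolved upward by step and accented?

Retardation.

Approach: by preparation — the pitch is first a chord tone, then held (tied or repeated) while the harmony changes under it. Departure: up by step. Metric position: strong.
A prepared dissonance that resolves upward by step — a retardation. (The same figure resolving downward would be a suspension.)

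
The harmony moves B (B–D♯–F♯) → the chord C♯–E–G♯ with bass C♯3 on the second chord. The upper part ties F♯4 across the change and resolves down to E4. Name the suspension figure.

At the second chord the bass is C♯3. The suspended F♯4 lies a fourth above the bass; after resolving down by step to E4, the interval above the bass becomes a third.
Suspension figures are named by those two intervals: 4–3.

4–3 suspension.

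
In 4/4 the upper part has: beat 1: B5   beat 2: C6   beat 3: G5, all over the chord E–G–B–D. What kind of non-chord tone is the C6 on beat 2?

The harmony at that moment is E minor seventh chord (E, G, B, D); C6 is not a chord tone.
It is approached by step up from B5 and left by leap down to G5.
Step in, leap out, on a weak beat — an escape tone.

Escape tone.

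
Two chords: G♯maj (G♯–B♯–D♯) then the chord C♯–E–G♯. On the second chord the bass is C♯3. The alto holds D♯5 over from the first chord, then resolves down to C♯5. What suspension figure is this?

At the second chord the bass is C♯3. The suspended D♯5 lies a ninth above the bass; after resolving down by step to C♯5, the interval above the bass becomes an octave.
Suspension figures are named by those two intervals: 9–8.

9–8 suspension.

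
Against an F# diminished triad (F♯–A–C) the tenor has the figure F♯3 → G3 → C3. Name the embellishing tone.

G3 is an escape tone.

The harmony at that moment is F♯ diminished triad (F♯, A, C); G3 is not a chord tone.
It is approached by step up from F♯3 and left by leap down to C3.
Step in, leap out — an escape tone.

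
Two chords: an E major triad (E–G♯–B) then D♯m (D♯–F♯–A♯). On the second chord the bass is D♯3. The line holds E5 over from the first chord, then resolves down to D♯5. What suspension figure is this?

At the second chord the bass is D♯3. The suspended E5 lies a ninth above the bass; after resolving down by step to D♯5, the interval above the bass becomes an octave.
Suspension figures are named by those two intervals: 9–8.

9–8 suspension.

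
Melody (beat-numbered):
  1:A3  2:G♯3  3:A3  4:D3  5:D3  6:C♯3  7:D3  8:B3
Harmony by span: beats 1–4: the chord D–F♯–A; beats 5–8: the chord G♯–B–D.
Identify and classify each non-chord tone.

G♯3 (beat 2) — neighbor tone; C♯3 (beat 6) — neighbor tone.

The harmony at that moment is D major triad (D, F♯, A); G♯3 is not a chord tone.
It is approached by step down from A3 and left by step up to A3.
Step away and step back to the same note — a neighbor tone (lower neighbor).
The harmony at that moment is G♯ diminished triad (G♯, B, D); C♯3 is not a chord tone.
It is approached by step down from D3 and left by step up to D3.
Step away and step back to the same note — a neighbor tone (lower neighbor).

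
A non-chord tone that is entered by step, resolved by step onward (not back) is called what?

Passing tone.

Approach: by step. Departure: by step, continuing in the same direction.
Stepwise on both sides with no change of direction means the note fills in the space between two different chord tones — a passing tone. (Had it turned back to its starting note it would be a neighbor tone instead.)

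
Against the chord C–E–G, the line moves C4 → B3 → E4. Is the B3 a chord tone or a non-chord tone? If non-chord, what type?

The harmony at that moment is C major triad (C, E, G); B3 is not a chord tone.
It is approached by step down from C4 and left by leap up to E4.
Step in, leap out — an escape tone.

Non-chord tone — an escape tone.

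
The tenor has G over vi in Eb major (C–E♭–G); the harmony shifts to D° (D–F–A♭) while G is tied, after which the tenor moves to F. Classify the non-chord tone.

The harmony at that moment is D diminished triad (D, F, A♭); G is not a chord tone.
It is held over (the same pitch as the preceding G) and left by step down to F.
Held over from the previous chord and resolving down by step — a suspension.

G is a suspension.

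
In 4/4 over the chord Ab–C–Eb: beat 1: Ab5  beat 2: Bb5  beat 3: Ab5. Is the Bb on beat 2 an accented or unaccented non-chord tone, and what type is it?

Unaccented neighbor tone.

The harmony at that moment is Ab major triad (Ab, C, Eb); Bb5 is not a chord tone.
It is approached by step up from Ab5 and left by step down to Ab5.
Step away and step back to the same note — a neighbor tone (upper neighbor).
It falls on a weak beat, so it is unaccented.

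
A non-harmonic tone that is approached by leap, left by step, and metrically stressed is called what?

Appoggiatura.

Approach: by leap. Departure: by step. Metric position: strong.
Leap in, step out, in a metrically strong position — an appoggiatura. (It is the mirror image of the escape tone, which steps in and leaps out from a weak position.)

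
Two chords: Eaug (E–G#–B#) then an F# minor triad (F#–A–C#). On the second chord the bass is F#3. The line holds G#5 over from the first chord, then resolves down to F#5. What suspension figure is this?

9–8 suspension.

At the second chord the bass is F#3. The suspended G#5 lies a ninth above the bass; after resolving down by step to F#5, the interval above the bass becomes an octave.
Suspension figures are named by those two intervals: 9–8.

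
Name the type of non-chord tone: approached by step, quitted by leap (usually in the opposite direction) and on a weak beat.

Escape tone.

Approach: by step. Departure: by leap. Metric position: weak.
Step in, leap out, from a weak position — an escape tone (échappée). (It is the mirror image of the appoggiatura, which leaps in and steps out on a strong beat.)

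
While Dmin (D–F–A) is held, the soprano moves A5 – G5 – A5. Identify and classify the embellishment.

G5 is a neighbor tone.

The harmony at that moment is D minor triad (D, F, A); G5 is not a chord tone.
It is approached by step down from A5 and left by step up to A5.
Step away and step back to the same note — a neighbor tone (lower neighbor).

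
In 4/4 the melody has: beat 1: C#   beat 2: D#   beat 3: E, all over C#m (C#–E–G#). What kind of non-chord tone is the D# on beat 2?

The harmony at that moment is C# minor triad (C#, E, G#); D# is not a chord tone.
It is approached by step up from C# and left by step up to E.
Step in, step out in the same direction — a passing tone.

Passing tone.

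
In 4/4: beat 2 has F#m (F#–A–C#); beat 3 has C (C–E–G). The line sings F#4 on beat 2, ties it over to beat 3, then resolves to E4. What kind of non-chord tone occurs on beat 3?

The harmony at that moment is C major triad (C, E, G); F#4 is not a chord tone.
It is held over (the same pitch as the preceding F#4) and left by step down to E4.
Held over from the previous chord and resolving down by step — a suspension.

Suspension.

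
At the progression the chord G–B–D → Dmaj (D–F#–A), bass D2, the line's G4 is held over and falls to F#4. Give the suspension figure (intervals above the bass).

At the second chord the bass is D2. The suspended G4 lies a fourth above the bass; after resolving down by step to F#4, the interval above the bass becomes a third.
Suspension figures are named by those two intervals: 4–3.

4–3 suspension.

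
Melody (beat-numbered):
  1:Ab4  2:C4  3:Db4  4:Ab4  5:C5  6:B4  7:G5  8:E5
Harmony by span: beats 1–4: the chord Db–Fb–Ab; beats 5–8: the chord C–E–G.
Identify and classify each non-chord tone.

The harmony at that moment is Db minor triad (Db, Fb, Ab); C4 is not a chord tone.
It is approached by leap down from Ab4 and left by step up to Db4.
Leap in, step out — an appoggiatura.
The harmony at that moment is C major triad (C, E, G); B4 is not a chord tone.
It is approached by step down from C5 and left by leap up to G5.
Step in, leap out — an escape tone.

C4 (beat 2) — appoggiatura; B4 (beat 6) — escape tone.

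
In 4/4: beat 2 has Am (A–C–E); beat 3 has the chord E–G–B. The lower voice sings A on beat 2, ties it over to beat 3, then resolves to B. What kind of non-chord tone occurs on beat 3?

The harmony at that moment is E minor triad (E, G, B); A is not a chord tone.
It is held over (the same pitch as the preceding A) and left by step up to B.
Held over from the previous chord and resolving up by step — a retardation.

Retardation.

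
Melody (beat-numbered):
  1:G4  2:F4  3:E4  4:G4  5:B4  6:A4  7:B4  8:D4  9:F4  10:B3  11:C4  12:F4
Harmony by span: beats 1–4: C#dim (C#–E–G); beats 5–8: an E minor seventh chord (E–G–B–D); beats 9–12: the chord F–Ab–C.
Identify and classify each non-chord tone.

The harmony at that moment is C# diminished triad (C#, E, G); F4 is not a chord tone.
It is approached by step down from G4 and left by step down to E4.
Step in, step out in the same direction — a passing tone.
The harmony at that moment is E minor seventh chord (E, G, B, D); A4 is not a chord tone.
It is approached by step down from B4 and left by step up to B4.
Step away and step back to the same note — a neighbor tone (lower neighbor).
The harmony at that moment is F minor triad (F, Ab, C); B3 is not a chord tone.
It is approached by leap down from F4 and left by step up to C4.
Leap in, step out — an appoggiatura.

F4 (beat 2) — passing tone; A4 (beat 6) — neighbor tone; B3 (beat 10) — appoggiatura.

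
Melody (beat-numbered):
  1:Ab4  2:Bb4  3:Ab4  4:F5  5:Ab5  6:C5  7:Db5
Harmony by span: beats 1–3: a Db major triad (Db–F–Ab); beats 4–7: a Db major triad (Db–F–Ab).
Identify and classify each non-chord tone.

Bb4 (beat 2) — neighbor tone; C5 (beat 6) — appoggiatura.

The harmony at that moment is Db major triad (Db, F, Ab); Bb4 is not a chord tone.
It is approached by step up from Ab4 and left by step down to Ab4.
Step away and step back to the same note — a neighbor tone (upper neighbor).
The harmony at that moment is Db major triad (Db, F, Ab); C5 is not a chord tone.
It is approached by leap down from Ab5 and left by step up to Db5.
Leap in, step out — an appoggiatura.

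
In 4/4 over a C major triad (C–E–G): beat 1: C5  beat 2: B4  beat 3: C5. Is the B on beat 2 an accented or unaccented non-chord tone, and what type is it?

The harmony at that moment is C major triad (C, E, G); B4 is not a chord tone.
It is approached by step down from C5 and left by step up to C5.
Step away and step back to the same note — a neighbor tone (lower neighbor).
It falls on a weak beat, so it is unaccented.

Unaccented neighbor tone.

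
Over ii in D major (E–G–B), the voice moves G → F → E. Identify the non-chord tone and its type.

F is a passing tone.

The harmony at that moment is E minor triad (E, G, B); F is not a chord tone.
It is approached by step down from G and left by step down to E.
Step in, step out in the same direction — a passing tone.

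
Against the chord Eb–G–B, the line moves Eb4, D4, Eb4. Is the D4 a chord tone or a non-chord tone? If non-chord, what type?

The harmony at that moment is Eb augmented triad (Eb, G, B); D4 is not a chord tone.
It is approached by step down from Eb4 and left by step up to Eb4.
Step away and step back to the same note — a neighbor tone (lower neighbor).

Non-chord tone — a neighbor tone.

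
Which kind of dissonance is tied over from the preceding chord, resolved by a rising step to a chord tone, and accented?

Approach: by preparation — the pitch is first a chord tone, then held (tied or repeated) while the harmony changes under it. Departure: up by step. Metric position: strong.
A prepared dissonance that resolves upward by step — a retardation. (The same figure resolving downward would be a suspension.)

Retardation.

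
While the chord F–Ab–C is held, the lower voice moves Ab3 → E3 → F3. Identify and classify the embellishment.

E3 is an appoggiatura.

The harmony at that moment is F minor triad (F, Ab, C); E3 is not a chord tone.
It is approached by leap down from Ab3 and left by step up to F3.
Leap in, step out — an appoggiatura.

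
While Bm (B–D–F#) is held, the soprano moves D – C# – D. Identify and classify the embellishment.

C# is a neighbor tone.

The harmony at that moment is B minor triad (B, D, F#); C# is not a chord tone.
It is approached by step down from D and left by step up to D.
Step away and step back to the same note — a neighbor tone (lower neighbor).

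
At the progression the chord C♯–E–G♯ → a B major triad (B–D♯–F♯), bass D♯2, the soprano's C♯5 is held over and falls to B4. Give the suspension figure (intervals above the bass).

7–6 suspension.

At the second chord the bass is D♯2. The suspended C♯5 lies a seventh above the bass; after resolving down by step to B4, the interval above the bass becomes a sixth.
Suspension figures are named by those two intervals: 7–6.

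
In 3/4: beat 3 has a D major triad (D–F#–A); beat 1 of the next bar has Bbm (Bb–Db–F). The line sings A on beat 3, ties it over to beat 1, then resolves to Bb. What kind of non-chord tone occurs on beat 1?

The harmony at that moment is Bb minor triad (Bb, Db, F); A is not a chord tone.
It is held over (the same pitch as the preceding A) and left by step up to Bb.
Held over from the previous chord and resolving up by step — a retardation.

Retardation.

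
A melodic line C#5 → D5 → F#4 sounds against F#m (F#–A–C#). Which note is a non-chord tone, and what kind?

D5 is an escape tone.

The harmony at that moment is F# minor triad (F#, A, C#); D5 is not a chord tone.
It is approached by step up from C#5 and left by leap down to F#4.
Step in, leap out — an escape tone.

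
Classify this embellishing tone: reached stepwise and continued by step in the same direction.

Passing tone.

Approach: by step. Departure: by step, continuing in the same direction.
Stepwise on both sides with no change of direction means the note fills in the space between two different chord tones — a passing tone. (Had it turned back to its starting note it would be a neighbor tone instead.)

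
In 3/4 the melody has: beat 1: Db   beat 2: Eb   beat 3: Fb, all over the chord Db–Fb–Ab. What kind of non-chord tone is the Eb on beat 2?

The harmony at that moment is Db minor triad (Db, Fb, Ab); Eb is not a chord tone.
It is approached by step up from Db and left by step up to Fb.
Step in, step out in the same direction — a passing tone.

Passing tone.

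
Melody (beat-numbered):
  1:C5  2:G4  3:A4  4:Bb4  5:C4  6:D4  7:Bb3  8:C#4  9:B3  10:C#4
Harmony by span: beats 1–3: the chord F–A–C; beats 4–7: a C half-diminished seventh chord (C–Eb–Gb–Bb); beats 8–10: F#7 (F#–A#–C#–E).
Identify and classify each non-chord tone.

G4 (beat 2) — appoggiatura; D4 (beat 6) — escape tone; B3 (beat 9) — neighbor tone.

The harmony at that moment is F major triad (F, A, C); G4 is not a chord tone.
It is approached by leap down from C5 and left by step up to A4.
Leap in, step out — an appoggiatura.
The harmony at that moment is C half-diminished seventh chord (C, Eb, Gb, Bb); D4 is not a chord tone.
It is approached by step up from C4 and left by leap down to Bb3.
Step in, leap out — an escape tone.
The harmony at that moment is F# dominant seventh chord (F#, A#, C#, E); B3 is not a chord tone.
It is approached by step down from C#4 and left by step up to C#4.
Step away and step back to the same note — a neighbor tone (lower neighbor).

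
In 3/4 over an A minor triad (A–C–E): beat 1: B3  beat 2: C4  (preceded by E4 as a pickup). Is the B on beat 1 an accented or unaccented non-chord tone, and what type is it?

Accented appoggiatura.

The harmony at that moment is A minor triad (A, C, E); B3 is not a chord tone.
It is approached by leap down from E4 and left by step up to C4.
Leap in, step out — an appoggiatura.
It falls on the downbeat, so it is accented.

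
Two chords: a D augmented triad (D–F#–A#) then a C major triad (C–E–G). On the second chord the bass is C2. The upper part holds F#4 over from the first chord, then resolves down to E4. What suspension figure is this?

4–3 suspension.

At the second chord the bass is C2. The suspended F#4 lies a fourth above the bass; after resolving down by step to E4, the interval above the bass becomes a third.
Suspension figures are named by those two intervals: 4–3.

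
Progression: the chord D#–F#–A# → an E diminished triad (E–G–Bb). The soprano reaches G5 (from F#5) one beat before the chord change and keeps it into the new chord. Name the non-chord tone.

The harmony at that moment is D# minor triad (D#, F#, A#); G5 is not a chord tone.
It is approached by step up from F#5 and then sustained as the same pitch into the next harmony.
Arriving early and becoming a chord tone when the harmony changes — an anticipation.

G5 is an anticipation.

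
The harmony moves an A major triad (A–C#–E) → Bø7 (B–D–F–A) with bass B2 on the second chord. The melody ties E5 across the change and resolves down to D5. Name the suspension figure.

4–3 suspension.

At the second chord the bass is B2. The suspended E5 lies a fourth above the bass; after resolving down by step to D5, the interval above the bass becomes a third.
Suspension figures are named by those two intervals: 4–3.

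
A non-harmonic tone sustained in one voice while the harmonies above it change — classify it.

Pedal tone.

Approach: none. Departure: none — a single pitch is sustained while the chords change around it, passing through harmonies that do not contain it.
No melodic motion at all; the dissonance is created entirely by the moving harmonies against the stationary note — a pedal tone (pedal point).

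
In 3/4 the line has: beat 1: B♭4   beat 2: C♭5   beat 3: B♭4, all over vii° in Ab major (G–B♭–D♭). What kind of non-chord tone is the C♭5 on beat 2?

The harmony at that moment is G diminished triad (G, B♭, D♭); C♭5 is not a chord tone.
It is approached by step up from B♭4 and left by step down to B♭4.
Step away and step back to the same note — a neighbor tone (upper neighbor).

Upper neighbor tone.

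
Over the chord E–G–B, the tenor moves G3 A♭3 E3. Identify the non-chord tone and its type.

The harmony at that moment is E minor triad (E, G, B); A♭3 is not a chord tone.
It is approached by step up from G3 and left by leap down to E3.
Step in, leap out — an escape tone.

A♭3 is an escape tone.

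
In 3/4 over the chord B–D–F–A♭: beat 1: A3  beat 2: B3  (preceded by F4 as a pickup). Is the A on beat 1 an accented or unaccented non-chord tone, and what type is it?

The harmony at that moment is B diminished seventh chord (B, D, F, A♭); A3 is not a chord tone.
It is approached by leap down from F4 and left by step up to B3.
Leap in, step out — an appoggiatura.
It falls on the downbeat, so it is accented.

Accented appoggiatura.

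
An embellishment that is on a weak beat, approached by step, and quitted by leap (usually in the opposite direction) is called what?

Escape tone.

Approach: by step. Departure: by leap. Metric position: weak.
Step in, leap out, from a weak position — an escape tone (échappée). (It is the mirror image of the appoggiatura, which leaps in and steps out on a strong beat.)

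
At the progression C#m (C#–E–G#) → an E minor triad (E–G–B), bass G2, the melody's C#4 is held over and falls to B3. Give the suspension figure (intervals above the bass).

At the second chord the bass is G2. The suspended C#4 lies a fourth above the bass; after resolving down by step to B3, the interval above the bass becomes a third.
Suspension figures are named by those two intervals: 4–3.

4–3 suspension.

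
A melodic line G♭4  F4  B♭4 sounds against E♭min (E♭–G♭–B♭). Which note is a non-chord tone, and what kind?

F4 is an escape tone.

The harmony at that moment is E♭ minor triad (E♭, G♭, B♭); F4 is not a chord tone.
It is approached by step down from G♭4 and left by leap up to B♭4.
Step in, leap out — an escape tone.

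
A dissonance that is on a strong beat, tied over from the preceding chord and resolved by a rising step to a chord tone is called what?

Approach: by preparation — the pitch is first a chord tone, then held (tied or repeated) while the harmony changes under it. Departure: up by step. Metric position: strong.
A prepared dissonance that resolves upward by step — a retardation. (The same figure resolving downward would be a suspension.)

Retardation.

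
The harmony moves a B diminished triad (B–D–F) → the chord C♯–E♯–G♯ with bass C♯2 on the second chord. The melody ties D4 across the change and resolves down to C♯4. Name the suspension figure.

At the second chord the bass is C♯2. The suspended D4 lies a ninth above the bass; after resolving down by step to C♯4, the interval above the bass becomes an octave.
Suspension figures are named by those two intervals: 9–8.

9–8 suspension.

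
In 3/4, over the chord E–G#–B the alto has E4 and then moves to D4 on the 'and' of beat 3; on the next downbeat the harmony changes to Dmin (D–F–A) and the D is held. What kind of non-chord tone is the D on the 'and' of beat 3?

Anticipation.

The harmony at that moment is E major triad (E, G#, B); D4 is not a chord tone.
It is approached by step down from E4 and then sustained as the same pitch into the next harmony.
Arriving early and becoming a chord tone when the harmony changes — an anticipation.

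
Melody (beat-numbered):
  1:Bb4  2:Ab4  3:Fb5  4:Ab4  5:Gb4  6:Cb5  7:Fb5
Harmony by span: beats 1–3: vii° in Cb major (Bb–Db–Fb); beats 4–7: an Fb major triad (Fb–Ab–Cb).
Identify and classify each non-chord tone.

The harmony at that moment is Bb diminished triad (Bb, Db, Fb); Ab4 is not a chord tone.
It is approached by step down from Bb4 and left by leap up to Fb5.
Step in, leap out — an escape tone.
The harmony at that moment is Fb major triad (Fb, Ab, Cb); Gb4 is not a chord tone.
It is approached by step down from Ab4 and left by leap up to Cb5.
Step in, leap out — an escape tone.

Ab4 (beat 2) — escape tone; Gb4 (beat 5) — escape tone.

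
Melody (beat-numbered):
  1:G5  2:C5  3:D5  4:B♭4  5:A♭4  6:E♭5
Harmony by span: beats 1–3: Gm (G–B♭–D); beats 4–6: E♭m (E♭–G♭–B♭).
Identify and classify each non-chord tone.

The harmony at that moment is G minor triad (G, B♭, D); C5 is not a chord tone.
It is approached by leap down from G5 and left by step up to D5.
Leap in, step out — an appoggiatura.
The harmony at that moment is E♭ minor triad (E♭, G♭, B♭); A♭4 is not a chord tone.
It is approached by step down from B♭4 and left by leap up to E♭5.
Step in, leap out — an escape tone.

C5 (beat 2) — appoggiatura; A♭4 (beat 5) — escape tone.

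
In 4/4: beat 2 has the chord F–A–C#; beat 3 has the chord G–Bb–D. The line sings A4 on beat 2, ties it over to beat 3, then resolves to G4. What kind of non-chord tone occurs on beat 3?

Suspension.

The harmony at that moment is G minor triad (G, Bb, D); A4 is not a chord tone.
It is held over (the same pitch as the preceding A4) and left by step down to G4.
Held over from the previous chord and resolving down by step — a suspension.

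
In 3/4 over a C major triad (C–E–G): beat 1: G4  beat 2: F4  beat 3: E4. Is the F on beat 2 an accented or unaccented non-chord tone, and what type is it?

Unaccented passing tone.

The harmony at that moment is C major triad (C, E, G); F4 is not a chord tone.
It is approached by step down from G4 and left by step down to E4.
Step in, step out in the same direction — a passing tone.
It falls on a weak beat, so it is unaccented.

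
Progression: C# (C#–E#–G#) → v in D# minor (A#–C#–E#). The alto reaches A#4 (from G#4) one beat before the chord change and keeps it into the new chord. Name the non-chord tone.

The harmony at that moment is C# major triad (C#, E#, G#); A#4 is not a chord tone.
It is approached by step up from G#4 and then sustained as the same pitch into the next harmony.
Arriving early and becoming a chord tone when the harmony changes — an anticipation.

A#4 is an anticipation.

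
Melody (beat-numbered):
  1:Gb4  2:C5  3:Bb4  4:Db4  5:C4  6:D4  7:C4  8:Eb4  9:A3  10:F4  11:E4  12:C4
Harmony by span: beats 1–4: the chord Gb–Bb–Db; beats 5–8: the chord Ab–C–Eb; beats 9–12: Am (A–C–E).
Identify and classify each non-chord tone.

The harmony at that moment is Gb major triad (Gb, Bb, Db); C5 is not a chord tone.
It is approached by leap up from Gb4 and left by step down to Bb4.
Leap in, step out — an appoggiatura.
The harmony at that moment is Ab major triad (Ab, C, Eb); D4 is not a chord tone.
It is approached by step up from C4 and left by step down to C4.
Step away and step back to the same note — a neighbor tone (upper neighbor).
The harmony at that moment is A minor triad (A, C, E); F4 is not a chord tone.
It is approached by leap up from A3 and left by step down to E4.
Leap in, step out — an appoggiatura.

C5 (beat 2) — appoggiatura; D4 (beat 6) — neighbor tone; F4 (beat 10) — appoggiatura.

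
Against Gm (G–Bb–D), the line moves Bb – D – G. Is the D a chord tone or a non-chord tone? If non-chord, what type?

G minor triad contains G, Bb, D; D is the fifth, so it is a chord tone.

Chord tone (the fifth of G minor triad).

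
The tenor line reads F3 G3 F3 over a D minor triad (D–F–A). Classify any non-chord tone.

The harmony at that moment is D minor triad (D, F, A); G3 is not a chord tone.
It is approached by step up from F3 and left by step down to F3.
Step away and step back to the same note — a neighbor tone (upper neighbor).

G3 is a neighbor tone.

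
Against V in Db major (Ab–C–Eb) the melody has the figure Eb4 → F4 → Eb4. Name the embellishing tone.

The harmony at that moment is Ab major triad (Ab, C, Eb); F4 is not a chord tone.
It is approached by step up from Eb4 and left by step down to Eb4.
Step away and step back to the same note — a neighbor tone (upper neighbor).

F4 is a neighbor tone.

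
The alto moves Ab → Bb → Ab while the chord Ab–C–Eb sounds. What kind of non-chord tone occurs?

Bb is a neighbor tone.

The harmony at that moment is Ab major triad (Ab, C, Eb); Bb is not a chord tone.
It is approached by step up from Ab and left by step down to Ab.
Step away and step back to the same note — a neighbor tone (upper neighbor).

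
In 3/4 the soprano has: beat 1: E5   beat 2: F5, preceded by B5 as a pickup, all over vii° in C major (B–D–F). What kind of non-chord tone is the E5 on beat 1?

The harmony at that moment is B diminished triad (B, D, F); E5 is not a chord tone.
It is approached by leap down from B5 and left by step up to F5.
Leap in, step out, metrically accented — an appoggiatura.

Appoggiatura.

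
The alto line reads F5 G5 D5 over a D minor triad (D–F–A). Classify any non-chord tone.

G5 is an escape tone.

The harmony at that moment is D minor triad (D, F, A); G5 is not a chord tone.
It is approached by step up from F5 and left by leap down to D5.
Step in, leap out — an escape tone.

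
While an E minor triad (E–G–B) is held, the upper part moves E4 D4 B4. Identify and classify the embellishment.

D4 is an escape tone.

The harmony at that moment is E minor triad (E, G, B); D4 is not a chord tone.
It is approached by step down from E4 and left by leap up to B4.
Step in, leap out — an escape tone.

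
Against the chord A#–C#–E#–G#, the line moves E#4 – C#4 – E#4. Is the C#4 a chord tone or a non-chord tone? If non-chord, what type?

A# minor seventh chord contains A#, C#, E#, G#; C# is the third, so it is a chord tone.

Chord tone (the third of A# minor seventh chord).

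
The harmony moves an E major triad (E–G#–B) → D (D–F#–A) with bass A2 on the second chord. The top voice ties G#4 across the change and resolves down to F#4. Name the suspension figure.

7–6 suspension.

At the second chord the bass is A2. The suspended G#4 lies a seventh above the bass; after resolving down by step to F#4, the interval above the bass becomes a sixth.
Suspension figures are named by those two intervals: 7–6.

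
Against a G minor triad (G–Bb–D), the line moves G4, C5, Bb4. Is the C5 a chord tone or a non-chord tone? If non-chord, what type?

Non-chord tone — an appoggiatura.

The harmony at that moment is G minor triad (G, Bb, D); C5 is not a chord tone.
It is approached by leap up from G4 and left by step down to Bb4.
Leap in, step out — an appoggiatura.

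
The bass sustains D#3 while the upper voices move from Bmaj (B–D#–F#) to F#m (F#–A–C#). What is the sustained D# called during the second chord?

The harmony at that moment is F# minor triad (F#, A, C#); D#3 is not a chord tone.
It is held over (the same pitch as the preceding D#3) and then sustained as the same pitch into the next harmony.
Sustained through a change of harmony — a pedal tone.

Pedal tone (pedal point).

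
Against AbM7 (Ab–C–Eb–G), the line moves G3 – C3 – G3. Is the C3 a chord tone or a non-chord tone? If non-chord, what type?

Ab major seventh chord contains Ab, C, Eb, G; C is the third, so it is a chord tone.

Chord tone (the third of Ab major seventh chord).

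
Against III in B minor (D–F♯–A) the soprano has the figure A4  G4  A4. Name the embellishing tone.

G4 is a neighbor tone.

The harmony at that moment is D major triad (D, F♯, A); G4 is not a chord tone.
It is approached by step down from A4 and left by step up to A4.
Step away and step back to the same note — a neighbor tone (lower neighbor).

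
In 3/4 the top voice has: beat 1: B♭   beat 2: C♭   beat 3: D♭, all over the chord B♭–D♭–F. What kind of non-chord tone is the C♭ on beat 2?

Passing tone.

The harmony at that moment is B♭ minor triad (B♭, D♭, F); C♭ is not a chord tone.
It is approached by step up from B♭ and left by step up to D♭.
Step in, step out in the same direction — a passing tone.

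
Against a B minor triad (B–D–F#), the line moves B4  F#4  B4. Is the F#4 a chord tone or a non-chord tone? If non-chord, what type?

Chord tone (the fifth of B minor triad).

B minor triad contains B, D, F#; F# is the fifth, so it is a chord tone.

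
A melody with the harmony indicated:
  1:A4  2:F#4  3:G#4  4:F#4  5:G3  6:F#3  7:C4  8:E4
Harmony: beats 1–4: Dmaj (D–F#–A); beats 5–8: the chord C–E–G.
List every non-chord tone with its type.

G#4 (beat 3) — neighbor tone; F#3 (beat 6) — escape tone.

The harmony at that moment is D major triad (D, F#, A); G#4 is not a chord tone.
It is approached by step up from F#4 and left by step down to F#4.
Step away and step back to the same note — a neighbor tone (upper neighbor).
The harmony at that moment is C major triad (C, E, G); F#3 is not a chord tone.
It is approached by step down from G3 and left by leap up to C4.
Step in, leap out — an escape tone.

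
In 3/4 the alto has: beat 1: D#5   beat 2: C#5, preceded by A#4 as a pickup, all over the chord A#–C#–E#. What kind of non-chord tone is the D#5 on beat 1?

Appoggiatura.

The harmony at that moment is A# minor triad (A#, C#, E#); D#5 is not a chord tone.
It is approached by leap up from A#4 and left by step down to C#5.
Leap in, step out, metrically accented — an appoggiatura.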